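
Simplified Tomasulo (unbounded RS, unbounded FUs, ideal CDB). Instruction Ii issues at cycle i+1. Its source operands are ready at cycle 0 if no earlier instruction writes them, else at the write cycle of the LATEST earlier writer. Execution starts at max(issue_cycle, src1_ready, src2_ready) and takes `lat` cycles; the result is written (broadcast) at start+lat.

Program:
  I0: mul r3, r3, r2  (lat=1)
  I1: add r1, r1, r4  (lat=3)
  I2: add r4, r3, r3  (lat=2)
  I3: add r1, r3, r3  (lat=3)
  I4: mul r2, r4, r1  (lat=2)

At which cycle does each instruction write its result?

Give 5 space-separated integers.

I0 mul r3: issue@1 deps=(None,None) exec_start@1 write@2
I1 add r1: issue@2 deps=(None,None) exec_start@2 write@5
I2 add r4: issue@3 deps=(0,0) exec_start@3 write@5
I3 add r1: issue@4 deps=(0,0) exec_start@4 write@7
I4 mul r2: issue@5 deps=(2,3) exec_start@7 write@9

Answer: 2 5 5 7 9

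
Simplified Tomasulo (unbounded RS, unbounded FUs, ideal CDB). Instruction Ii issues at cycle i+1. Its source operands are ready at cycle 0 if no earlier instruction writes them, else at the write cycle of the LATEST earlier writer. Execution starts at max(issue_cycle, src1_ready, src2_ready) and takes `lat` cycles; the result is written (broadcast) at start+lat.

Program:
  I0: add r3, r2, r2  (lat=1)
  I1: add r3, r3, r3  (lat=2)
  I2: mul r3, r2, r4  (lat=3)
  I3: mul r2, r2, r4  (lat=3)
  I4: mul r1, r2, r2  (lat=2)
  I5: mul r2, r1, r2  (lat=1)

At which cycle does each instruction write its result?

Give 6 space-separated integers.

I0 add r3: issue@1 deps=(None,None) exec_start@1 write@2
I1 add r3: issue@2 deps=(0,0) exec_start@2 write@4
I2 mul r3: issue@3 deps=(None,None) exec_start@3 write@6
I3 mul r2: issue@4 deps=(None,None) exec_start@4 write@7
I4 mul r1: issue@5 deps=(3,3) exec_start@7 write@9
I5 mul r2: issue@6 deps=(4,3) exec_start@9 write@10

Answer: 2 4 6 7 9 10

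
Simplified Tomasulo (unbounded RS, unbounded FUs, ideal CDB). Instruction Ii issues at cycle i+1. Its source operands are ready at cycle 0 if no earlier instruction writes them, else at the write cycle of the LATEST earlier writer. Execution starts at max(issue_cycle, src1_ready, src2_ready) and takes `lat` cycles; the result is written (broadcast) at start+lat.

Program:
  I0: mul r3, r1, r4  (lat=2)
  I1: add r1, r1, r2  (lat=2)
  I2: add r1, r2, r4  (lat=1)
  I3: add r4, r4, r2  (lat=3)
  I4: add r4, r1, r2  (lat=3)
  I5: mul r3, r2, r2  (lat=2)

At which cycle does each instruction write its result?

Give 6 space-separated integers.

Answer: 3 4 4 7 8 8

Derivation:
I0 mul r3: issue@1 deps=(None,None) exec_start@1 write@3
I1 add r1: issue@2 deps=(None,None) exec_start@2 write@4
I2 add r1: issue@3 deps=(None,None) exec_start@3 write@4
I3 add r4: issue@4 deps=(None,None) exec_start@4 write@7
I4 add r4: issue@5 deps=(2,None) exec_start@5 write@8
I5 mul r3: issue@6 deps=(None,None) exec_start@6 write@8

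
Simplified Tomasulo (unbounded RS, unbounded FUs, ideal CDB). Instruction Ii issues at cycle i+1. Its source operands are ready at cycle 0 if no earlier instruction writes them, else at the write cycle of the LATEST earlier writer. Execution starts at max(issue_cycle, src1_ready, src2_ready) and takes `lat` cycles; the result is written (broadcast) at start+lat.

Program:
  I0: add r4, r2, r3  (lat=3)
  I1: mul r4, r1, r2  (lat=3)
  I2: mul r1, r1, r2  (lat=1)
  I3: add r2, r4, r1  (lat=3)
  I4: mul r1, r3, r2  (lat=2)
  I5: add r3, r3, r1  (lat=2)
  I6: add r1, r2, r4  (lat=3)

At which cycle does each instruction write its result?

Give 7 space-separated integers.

Answer: 4 5 4 8 10 12 11

Derivation:
I0 add r4: issue@1 deps=(None,None) exec_start@1 write@4
I1 mul r4: issue@2 deps=(None,None) exec_start@2 write@5
I2 mul r1: issue@3 deps=(None,None) exec_start@3 write@4
I3 add r2: issue@4 deps=(1,2) exec_start@5 write@8
I4 mul r1: issue@5 deps=(None,3) exec_start@8 write@10
I5 add r3: issue@6 deps=(None,4) exec_start@10 write@12
I6 add r1: issue@7 deps=(3,1) exec_start@8 write@11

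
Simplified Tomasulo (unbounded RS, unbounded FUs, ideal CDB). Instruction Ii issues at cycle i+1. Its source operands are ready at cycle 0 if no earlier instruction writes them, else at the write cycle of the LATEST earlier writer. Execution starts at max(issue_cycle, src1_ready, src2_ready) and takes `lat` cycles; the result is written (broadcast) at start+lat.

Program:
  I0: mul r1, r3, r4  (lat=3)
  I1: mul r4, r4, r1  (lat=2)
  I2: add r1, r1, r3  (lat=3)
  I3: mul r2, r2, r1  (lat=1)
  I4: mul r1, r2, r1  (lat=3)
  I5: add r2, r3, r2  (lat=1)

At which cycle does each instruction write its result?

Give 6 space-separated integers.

I0 mul r1: issue@1 deps=(None,None) exec_start@1 write@4
I1 mul r4: issue@2 deps=(None,0) exec_start@4 write@6
I2 add r1: issue@3 deps=(0,None) exec_start@4 write@7
I3 mul r2: issue@4 deps=(None,2) exec_start@7 write@8
I4 mul r1: issue@5 deps=(3,2) exec_start@8 write@11
I5 add r2: issue@6 deps=(None,3) exec_start@8 write@9

Answer: 4 6 7 8 11 9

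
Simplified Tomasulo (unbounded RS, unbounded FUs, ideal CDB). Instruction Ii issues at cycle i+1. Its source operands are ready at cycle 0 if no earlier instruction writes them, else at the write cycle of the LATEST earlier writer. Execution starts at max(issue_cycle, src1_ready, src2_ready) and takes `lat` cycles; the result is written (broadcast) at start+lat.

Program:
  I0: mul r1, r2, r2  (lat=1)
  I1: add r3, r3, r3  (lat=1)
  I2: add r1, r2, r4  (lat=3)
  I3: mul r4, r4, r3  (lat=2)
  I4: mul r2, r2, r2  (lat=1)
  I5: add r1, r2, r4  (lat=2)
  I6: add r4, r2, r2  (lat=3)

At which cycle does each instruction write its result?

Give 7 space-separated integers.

I0 mul r1: issue@1 deps=(None,None) exec_start@1 write@2
I1 add r3: issue@2 deps=(None,None) exec_start@2 write@3
I2 add r1: issue@3 deps=(None,None) exec_start@3 write@6
I3 mul r4: issue@4 deps=(None,1) exec_start@4 write@6
I4 mul r2: issue@5 deps=(None,None) exec_start@5 write@6
I5 add r1: issue@6 deps=(4,3) exec_start@6 write@8
I6 add r4: issue@7 deps=(4,4) exec_start@7 write@10

Answer: 2 3 6 6 6 8 10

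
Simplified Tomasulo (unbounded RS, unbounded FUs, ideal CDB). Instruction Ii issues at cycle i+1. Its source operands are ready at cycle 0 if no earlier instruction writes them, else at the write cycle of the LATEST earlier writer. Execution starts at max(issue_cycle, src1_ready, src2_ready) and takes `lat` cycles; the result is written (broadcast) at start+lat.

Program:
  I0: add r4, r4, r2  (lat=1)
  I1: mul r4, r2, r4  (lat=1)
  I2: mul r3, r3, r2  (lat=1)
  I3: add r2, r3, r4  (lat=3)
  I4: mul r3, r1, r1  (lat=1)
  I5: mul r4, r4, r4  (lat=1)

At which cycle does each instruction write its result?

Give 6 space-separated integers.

I0 add r4: issue@1 deps=(None,None) exec_start@1 write@2
I1 mul r4: issue@2 deps=(None,0) exec_start@2 write@3
I2 mul r3: issue@3 deps=(None,None) exec_start@3 write@4
I3 add r2: issue@4 deps=(2,1) exec_start@4 write@7
I4 mul r3: issue@5 deps=(None,None) exec_start@5 write@6
I5 mul r4: issue@6 deps=(1,1) exec_start@6 write@7

Answer: 2 3 4 7 6 7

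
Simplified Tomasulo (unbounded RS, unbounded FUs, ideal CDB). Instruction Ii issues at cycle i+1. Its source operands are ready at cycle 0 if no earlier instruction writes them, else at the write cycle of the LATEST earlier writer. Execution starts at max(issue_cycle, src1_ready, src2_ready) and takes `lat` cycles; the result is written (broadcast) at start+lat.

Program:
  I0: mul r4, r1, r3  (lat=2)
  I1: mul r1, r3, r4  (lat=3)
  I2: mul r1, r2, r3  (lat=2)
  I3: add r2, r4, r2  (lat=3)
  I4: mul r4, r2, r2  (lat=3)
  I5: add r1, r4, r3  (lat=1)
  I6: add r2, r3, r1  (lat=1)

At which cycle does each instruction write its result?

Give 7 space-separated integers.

Answer: 3 6 5 7 10 11 12

Derivation:
I0 mul r4: issue@1 deps=(None,None) exec_start@1 write@3
I1 mul r1: issue@2 deps=(None,0) exec_start@3 write@6
I2 mul r1: issue@3 deps=(None,None) exec_start@3 write@5
I3 add r2: issue@4 deps=(0,None) exec_start@4 write@7
I4 mul r4: issue@5 deps=(3,3) exec_start@7 write@10
I5 add r1: issue@6 deps=(4,None) exec_start@10 write@11
I6 add r2: issue@7 deps=(None,5) exec_start@11 write@12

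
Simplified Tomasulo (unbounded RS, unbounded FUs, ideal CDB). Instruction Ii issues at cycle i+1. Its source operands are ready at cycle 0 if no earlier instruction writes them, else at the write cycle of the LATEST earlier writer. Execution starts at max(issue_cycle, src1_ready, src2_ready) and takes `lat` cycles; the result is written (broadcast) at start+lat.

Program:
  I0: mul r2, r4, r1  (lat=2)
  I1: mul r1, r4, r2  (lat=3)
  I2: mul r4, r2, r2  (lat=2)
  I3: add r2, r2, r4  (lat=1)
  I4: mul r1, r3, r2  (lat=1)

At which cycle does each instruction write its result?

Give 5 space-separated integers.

Answer: 3 6 5 6 7

Derivation:
I0 mul r2: issue@1 deps=(None,None) exec_start@1 write@3
I1 mul r1: issue@2 deps=(None,0) exec_start@3 write@6
I2 mul r4: issue@3 deps=(0,0) exec_start@3 write@5
I3 add r2: issue@4 deps=(0,2) exec_start@5 write@6
I4 mul r1: issue@5 deps=(None,3) exec_start@6 write@7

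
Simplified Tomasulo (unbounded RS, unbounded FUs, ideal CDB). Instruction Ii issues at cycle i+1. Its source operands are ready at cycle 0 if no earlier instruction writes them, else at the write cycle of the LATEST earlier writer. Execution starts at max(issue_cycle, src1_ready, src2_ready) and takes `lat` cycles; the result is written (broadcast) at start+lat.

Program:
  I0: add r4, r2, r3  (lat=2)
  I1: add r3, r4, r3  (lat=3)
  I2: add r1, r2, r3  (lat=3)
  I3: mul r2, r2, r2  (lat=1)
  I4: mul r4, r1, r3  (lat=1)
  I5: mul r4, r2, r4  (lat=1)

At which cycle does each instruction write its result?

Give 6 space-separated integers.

I0 add r4: issue@1 deps=(None,None) exec_start@1 write@3
I1 add r3: issue@2 deps=(0,None) exec_start@3 write@6
I2 add r1: issue@3 deps=(None,1) exec_start@6 write@9
I3 mul r2: issue@4 deps=(None,None) exec_start@4 write@5
I4 mul r4: issue@5 deps=(2,1) exec_start@9 write@10
I5 mul r4: issue@6 deps=(3,4) exec_start@10 write@11

Answer: 3 6 9 5 10 11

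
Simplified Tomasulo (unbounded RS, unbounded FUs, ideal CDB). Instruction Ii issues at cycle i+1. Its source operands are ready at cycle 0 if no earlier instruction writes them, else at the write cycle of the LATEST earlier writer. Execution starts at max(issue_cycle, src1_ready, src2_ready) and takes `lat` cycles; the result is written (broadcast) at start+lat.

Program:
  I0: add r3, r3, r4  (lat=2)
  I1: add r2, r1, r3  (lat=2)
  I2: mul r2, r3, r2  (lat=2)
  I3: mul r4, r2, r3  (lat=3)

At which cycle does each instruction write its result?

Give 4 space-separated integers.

Answer: 3 5 7 10

Derivation:
I0 add r3: issue@1 deps=(None,None) exec_start@1 write@3
I1 add r2: issue@2 deps=(None,0) exec_start@3 write@5
I2 mul r2: issue@3 deps=(0,1) exec_start@5 write@7
I3 mul r4: issue@4 deps=(2,0) exec_start@7 write@10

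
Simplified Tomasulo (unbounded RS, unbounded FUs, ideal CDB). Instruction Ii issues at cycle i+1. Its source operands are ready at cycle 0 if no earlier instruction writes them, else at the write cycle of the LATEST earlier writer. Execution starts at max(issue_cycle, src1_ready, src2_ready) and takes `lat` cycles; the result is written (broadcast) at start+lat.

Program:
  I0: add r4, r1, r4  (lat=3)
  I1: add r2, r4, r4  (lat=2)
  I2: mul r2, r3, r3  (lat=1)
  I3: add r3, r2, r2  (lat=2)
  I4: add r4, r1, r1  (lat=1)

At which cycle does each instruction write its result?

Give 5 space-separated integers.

I0 add r4: issue@1 deps=(None,None) exec_start@1 write@4
I1 add r2: issue@2 deps=(0,0) exec_start@4 write@6
I2 mul r2: issue@3 deps=(None,None) exec_start@3 write@4
I3 add r3: issue@4 deps=(2,2) exec_start@4 write@6
I4 add r4: issue@5 deps=(None,None) exec_start@5 write@6

Answer: 4 6 4 6 6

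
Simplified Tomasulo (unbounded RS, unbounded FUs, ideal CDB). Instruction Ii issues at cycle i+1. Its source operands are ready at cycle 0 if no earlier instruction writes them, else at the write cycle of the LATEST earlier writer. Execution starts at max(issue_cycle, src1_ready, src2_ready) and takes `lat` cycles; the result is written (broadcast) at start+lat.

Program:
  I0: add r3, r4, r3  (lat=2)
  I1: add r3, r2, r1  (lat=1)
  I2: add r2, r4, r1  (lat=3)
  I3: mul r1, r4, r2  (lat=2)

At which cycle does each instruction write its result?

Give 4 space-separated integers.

I0 add r3: issue@1 deps=(None,None) exec_start@1 write@3
I1 add r3: issue@2 deps=(None,None) exec_start@2 write@3
I2 add r2: issue@3 deps=(None,None) exec_start@3 write@6
I3 mul r1: issue@4 deps=(None,2) exec_start@6 write@8

Answer: 3 3 6 8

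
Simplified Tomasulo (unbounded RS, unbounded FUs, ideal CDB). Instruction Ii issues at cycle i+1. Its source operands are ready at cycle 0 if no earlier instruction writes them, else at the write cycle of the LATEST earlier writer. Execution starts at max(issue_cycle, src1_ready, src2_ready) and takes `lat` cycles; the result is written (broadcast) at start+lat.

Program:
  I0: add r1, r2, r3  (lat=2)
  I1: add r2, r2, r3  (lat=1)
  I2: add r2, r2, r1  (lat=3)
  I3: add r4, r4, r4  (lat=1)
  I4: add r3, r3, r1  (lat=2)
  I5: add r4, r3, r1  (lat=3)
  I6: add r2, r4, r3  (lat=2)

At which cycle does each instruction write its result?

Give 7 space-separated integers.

I0 add r1: issue@1 deps=(None,None) exec_start@1 write@3
I1 add r2: issue@2 deps=(None,None) exec_start@2 write@3
I2 add r2: issue@3 deps=(1,0) exec_start@3 write@6
I3 add r4: issue@4 deps=(None,None) exec_start@4 write@5
I4 add r3: issue@5 deps=(None,0) exec_start@5 write@7
I5 add r4: issue@6 deps=(4,0) exec_start@7 write@10
I6 add r2: issue@7 deps=(5,4) exec_start@10 write@12

Answer: 3 3 6 5 7 10 12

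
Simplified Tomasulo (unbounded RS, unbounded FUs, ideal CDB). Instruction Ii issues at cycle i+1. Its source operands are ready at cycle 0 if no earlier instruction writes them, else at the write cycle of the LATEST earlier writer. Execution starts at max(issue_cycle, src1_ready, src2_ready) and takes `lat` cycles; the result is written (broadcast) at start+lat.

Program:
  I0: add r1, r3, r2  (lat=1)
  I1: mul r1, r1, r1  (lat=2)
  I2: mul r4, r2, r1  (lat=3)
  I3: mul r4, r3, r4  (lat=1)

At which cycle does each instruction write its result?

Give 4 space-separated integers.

Answer: 2 4 7 8

Derivation:
I0 add r1: issue@1 deps=(None,None) exec_start@1 write@2
I1 mul r1: issue@2 deps=(0,0) exec_start@2 write@4
I2 mul r4: issue@3 deps=(None,1) exec_start@4 write@7
I3 mul r4: issue@4 deps=(None,2) exec_start@7 write@8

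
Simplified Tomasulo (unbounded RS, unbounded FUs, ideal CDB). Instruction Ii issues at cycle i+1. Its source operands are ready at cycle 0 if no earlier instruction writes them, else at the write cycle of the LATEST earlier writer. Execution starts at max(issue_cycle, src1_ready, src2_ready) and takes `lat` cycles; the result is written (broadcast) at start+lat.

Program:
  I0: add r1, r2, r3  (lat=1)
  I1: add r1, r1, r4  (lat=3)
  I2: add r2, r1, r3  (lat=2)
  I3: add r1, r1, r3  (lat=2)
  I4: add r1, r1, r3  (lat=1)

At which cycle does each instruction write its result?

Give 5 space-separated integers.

Answer: 2 5 7 7 8

Derivation:
I0 add r1: issue@1 deps=(None,None) exec_start@1 write@2
I1 add r1: issue@2 deps=(0,None) exec_start@2 write@5
I2 add r2: issue@3 deps=(1,None) exec_start@5 write@7
I3 add r1: issue@4 deps=(1,None) exec_start@5 write@7
I4 add r1: issue@5 deps=(3,None) exec_start@7 write@8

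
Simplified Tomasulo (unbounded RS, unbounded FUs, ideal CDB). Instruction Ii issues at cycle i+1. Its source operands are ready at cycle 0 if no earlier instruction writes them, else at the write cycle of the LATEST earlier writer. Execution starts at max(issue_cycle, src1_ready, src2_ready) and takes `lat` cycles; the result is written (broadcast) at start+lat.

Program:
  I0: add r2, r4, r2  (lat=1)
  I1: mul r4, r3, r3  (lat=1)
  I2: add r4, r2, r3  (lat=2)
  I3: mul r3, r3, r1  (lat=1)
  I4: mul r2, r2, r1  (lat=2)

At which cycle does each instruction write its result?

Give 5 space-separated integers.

Answer: 2 3 5 5 7

Derivation:
I0 add r2: issue@1 deps=(None,None) exec_start@1 write@2
I1 mul r4: issue@2 deps=(None,None) exec_start@2 write@3
I2 add r4: issue@3 deps=(0,None) exec_start@3 write@5
I3 mul r3: issue@4 deps=(None,None) exec_start@4 write@5
I4 mul r2: issue@5 deps=(0,None) exec_start@5 write@7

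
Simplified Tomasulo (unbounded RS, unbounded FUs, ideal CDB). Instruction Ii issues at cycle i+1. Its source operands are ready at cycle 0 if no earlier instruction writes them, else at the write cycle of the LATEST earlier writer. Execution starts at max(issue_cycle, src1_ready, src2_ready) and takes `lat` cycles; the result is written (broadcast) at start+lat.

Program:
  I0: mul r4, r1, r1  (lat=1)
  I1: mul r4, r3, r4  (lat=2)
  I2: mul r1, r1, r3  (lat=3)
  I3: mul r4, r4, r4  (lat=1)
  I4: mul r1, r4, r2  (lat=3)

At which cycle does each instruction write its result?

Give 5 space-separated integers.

I0 mul r4: issue@1 deps=(None,None) exec_start@1 write@2
I1 mul r4: issue@2 deps=(None,0) exec_start@2 write@4
I2 mul r1: issue@3 deps=(None,None) exec_start@3 write@6
I3 mul r4: issue@4 deps=(1,1) exec_start@4 write@5
I4 mul r1: issue@5 deps=(3,None) exec_start@5 write@8

Answer: 2 4 6 5 8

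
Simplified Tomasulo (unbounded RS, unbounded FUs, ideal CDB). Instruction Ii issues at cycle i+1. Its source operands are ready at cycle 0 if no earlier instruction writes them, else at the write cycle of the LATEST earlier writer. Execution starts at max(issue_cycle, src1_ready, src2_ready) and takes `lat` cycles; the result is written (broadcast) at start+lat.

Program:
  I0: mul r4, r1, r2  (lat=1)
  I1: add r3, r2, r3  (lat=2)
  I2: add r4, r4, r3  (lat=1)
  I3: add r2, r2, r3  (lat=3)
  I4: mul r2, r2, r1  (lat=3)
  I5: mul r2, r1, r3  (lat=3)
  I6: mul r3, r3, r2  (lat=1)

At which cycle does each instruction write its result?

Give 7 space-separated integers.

I0 mul r4: issue@1 deps=(None,None) exec_start@1 write@2
I1 add r3: issue@2 deps=(None,None) exec_start@2 write@4
I2 add r4: issue@3 deps=(0,1) exec_start@4 write@5
I3 add r2: issue@4 deps=(None,1) exec_start@4 write@7
I4 mul r2: issue@5 deps=(3,None) exec_start@7 write@10
I5 mul r2: issue@6 deps=(None,1) exec_start@6 write@9
I6 mul r3: issue@7 deps=(1,5) exec_start@9 write@10

Answer: 2 4 5 7 10 9 10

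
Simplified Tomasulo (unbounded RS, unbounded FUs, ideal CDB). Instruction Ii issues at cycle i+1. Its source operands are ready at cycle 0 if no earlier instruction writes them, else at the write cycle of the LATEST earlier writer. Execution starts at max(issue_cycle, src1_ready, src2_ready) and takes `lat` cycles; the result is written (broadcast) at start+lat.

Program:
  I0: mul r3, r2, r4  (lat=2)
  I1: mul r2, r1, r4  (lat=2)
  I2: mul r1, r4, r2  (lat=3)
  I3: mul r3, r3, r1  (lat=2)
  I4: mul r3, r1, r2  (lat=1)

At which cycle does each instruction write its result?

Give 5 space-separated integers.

Answer: 3 4 7 9 8

Derivation:
I0 mul r3: issue@1 deps=(None,None) exec_start@1 write@3
I1 mul r2: issue@2 deps=(None,None) exec_start@2 write@4
I2 mul r1: issue@3 deps=(None,1) exec_start@4 write@7
I3 mul r3: issue@4 deps=(0,2) exec_start@7 write@9
I4 mul r3: issue@5 deps=(2,1) exec_start@7 write@8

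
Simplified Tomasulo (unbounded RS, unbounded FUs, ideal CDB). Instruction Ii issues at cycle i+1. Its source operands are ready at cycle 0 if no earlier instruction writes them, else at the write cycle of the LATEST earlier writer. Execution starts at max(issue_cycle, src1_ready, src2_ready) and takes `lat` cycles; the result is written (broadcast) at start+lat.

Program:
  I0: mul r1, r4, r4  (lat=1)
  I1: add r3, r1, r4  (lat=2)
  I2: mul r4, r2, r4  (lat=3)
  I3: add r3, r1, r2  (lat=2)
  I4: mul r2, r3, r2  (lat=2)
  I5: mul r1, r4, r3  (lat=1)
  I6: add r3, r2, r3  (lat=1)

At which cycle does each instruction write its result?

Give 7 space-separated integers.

Answer: 2 4 6 6 8 7 9

Derivation:
I0 mul r1: issue@1 deps=(None,None) exec_start@1 write@2
I1 add r3: issue@2 deps=(0,None) exec_start@2 write@4
I2 mul r4: issue@3 deps=(None,None) exec_start@3 write@6
I3 add r3: issue@4 deps=(0,None) exec_start@4 write@6
I4 mul r2: issue@5 deps=(3,None) exec_start@6 write@8
I5 mul r1: issue@6 deps=(2,3) exec_start@6 write@7
I6 add r3: issue@7 deps=(4,3) exec_start@8 write@9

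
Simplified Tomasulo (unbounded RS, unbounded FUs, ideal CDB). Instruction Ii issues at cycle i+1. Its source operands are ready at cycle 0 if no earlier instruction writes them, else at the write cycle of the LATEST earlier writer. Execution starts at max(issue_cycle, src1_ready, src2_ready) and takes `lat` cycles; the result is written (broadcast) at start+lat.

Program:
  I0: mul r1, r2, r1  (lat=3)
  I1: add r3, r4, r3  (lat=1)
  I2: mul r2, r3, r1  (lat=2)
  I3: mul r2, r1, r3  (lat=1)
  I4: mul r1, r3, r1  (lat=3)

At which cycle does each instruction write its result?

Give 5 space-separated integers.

Answer: 4 3 6 5 8

Derivation:
I0 mul r1: issue@1 deps=(None,None) exec_start@1 write@4
I1 add r3: issue@2 deps=(None,None) exec_start@2 write@3
I2 mul r2: issue@3 deps=(1,0) exec_start@4 write@6
I3 mul r2: issue@4 deps=(0,1) exec_start@4 write@5
I4 mul r1: issue@5 deps=(1,0) exec_start@5 write@8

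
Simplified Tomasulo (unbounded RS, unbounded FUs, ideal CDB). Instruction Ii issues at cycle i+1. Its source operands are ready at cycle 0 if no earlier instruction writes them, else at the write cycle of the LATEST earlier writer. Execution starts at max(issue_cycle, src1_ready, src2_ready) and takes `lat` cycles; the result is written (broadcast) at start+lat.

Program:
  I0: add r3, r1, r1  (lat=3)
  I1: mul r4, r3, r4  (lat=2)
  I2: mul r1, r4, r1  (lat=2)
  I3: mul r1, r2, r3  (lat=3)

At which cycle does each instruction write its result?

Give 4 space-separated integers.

Answer: 4 6 8 7

Derivation:
I0 add r3: issue@1 deps=(None,None) exec_start@1 write@4
I1 mul r4: issue@2 deps=(0,None) exec_start@4 write@6
I2 mul r1: issue@3 deps=(1,None) exec_start@6 write@8
I3 mul r1: issue@4 deps=(None,0) exec_start@4 write@7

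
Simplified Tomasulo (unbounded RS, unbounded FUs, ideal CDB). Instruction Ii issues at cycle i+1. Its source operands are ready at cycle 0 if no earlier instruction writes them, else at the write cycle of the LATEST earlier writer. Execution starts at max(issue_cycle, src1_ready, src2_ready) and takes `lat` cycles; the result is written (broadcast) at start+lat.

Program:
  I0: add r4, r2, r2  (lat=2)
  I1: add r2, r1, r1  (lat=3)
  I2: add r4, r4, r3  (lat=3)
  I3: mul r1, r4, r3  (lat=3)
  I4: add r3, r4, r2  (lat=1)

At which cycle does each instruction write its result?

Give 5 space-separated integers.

I0 add r4: issue@1 deps=(None,None) exec_start@1 write@3
I1 add r2: issue@2 deps=(None,None) exec_start@2 write@5
I2 add r4: issue@3 deps=(0,None) exec_start@3 write@6
I3 mul r1: issue@4 deps=(2,None) exec_start@6 write@9
I4 add r3: issue@5 deps=(2,1) exec_start@6 write@7

Answer: 3 5 6 9 7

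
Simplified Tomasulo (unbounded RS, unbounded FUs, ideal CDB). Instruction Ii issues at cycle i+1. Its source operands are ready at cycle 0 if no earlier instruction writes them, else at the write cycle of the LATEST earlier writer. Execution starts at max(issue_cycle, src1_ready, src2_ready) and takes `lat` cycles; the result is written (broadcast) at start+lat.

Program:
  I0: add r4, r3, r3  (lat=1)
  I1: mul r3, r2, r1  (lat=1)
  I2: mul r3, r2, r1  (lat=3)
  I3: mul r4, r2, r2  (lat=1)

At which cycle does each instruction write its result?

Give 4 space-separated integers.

I0 add r4: issue@1 deps=(None,None) exec_start@1 write@2
I1 mul r3: issue@2 deps=(None,None) exec_start@2 write@3
I2 mul r3: issue@3 deps=(None,None) exec_start@3 write@6
I3 mul r4: issue@4 deps=(None,None) exec_start@4 write@5

Answer: 2 3 6 5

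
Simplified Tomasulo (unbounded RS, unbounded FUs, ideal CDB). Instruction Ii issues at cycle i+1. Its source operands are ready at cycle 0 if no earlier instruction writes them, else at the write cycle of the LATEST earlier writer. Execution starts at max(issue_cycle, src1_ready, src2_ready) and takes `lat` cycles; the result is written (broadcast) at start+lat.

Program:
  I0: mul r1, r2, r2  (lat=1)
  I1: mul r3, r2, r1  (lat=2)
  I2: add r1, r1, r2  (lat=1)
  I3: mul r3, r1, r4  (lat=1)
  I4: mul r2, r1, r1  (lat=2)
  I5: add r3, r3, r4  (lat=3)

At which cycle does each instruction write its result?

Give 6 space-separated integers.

I0 mul r1: issue@1 deps=(None,None) exec_start@1 write@2
I1 mul r3: issue@2 deps=(None,0) exec_start@2 write@4
I2 add r1: issue@3 deps=(0,None) exec_start@3 write@4
I3 mul r3: issue@4 deps=(2,None) exec_start@4 write@5
I4 mul r2: issue@5 deps=(2,2) exec_start@5 write@7
I5 add r3: issue@6 deps=(3,None) exec_start@6 write@9

Answer: 2 4 4 5 7 9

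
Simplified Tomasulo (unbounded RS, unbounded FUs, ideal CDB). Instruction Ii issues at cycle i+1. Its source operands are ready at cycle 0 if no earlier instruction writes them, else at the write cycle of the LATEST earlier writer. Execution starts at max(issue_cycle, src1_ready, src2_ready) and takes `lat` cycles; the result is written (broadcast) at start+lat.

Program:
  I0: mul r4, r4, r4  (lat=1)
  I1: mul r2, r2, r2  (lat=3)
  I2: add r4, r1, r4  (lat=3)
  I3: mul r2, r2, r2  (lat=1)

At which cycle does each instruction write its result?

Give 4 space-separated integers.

I0 mul r4: issue@1 deps=(None,None) exec_start@1 write@2
I1 mul r2: issue@2 deps=(None,None) exec_start@2 write@5
I2 add r4: issue@3 deps=(None,0) exec_start@3 write@6
I3 mul r2: issue@4 deps=(1,1) exec_start@5 write@6

Answer: 2 5 6 6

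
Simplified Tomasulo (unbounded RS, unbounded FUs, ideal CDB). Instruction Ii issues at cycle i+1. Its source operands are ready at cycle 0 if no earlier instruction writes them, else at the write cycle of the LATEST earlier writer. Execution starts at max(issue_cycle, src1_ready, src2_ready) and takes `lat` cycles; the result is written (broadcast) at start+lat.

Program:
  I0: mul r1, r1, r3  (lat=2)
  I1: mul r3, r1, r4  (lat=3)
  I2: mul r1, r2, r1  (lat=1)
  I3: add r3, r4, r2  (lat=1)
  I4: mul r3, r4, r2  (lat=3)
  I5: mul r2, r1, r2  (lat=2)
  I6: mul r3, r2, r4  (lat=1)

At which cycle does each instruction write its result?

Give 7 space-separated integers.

Answer: 3 6 4 5 8 8 9

Derivation:
I0 mul r1: issue@1 deps=(None,None) exec_start@1 write@3
I1 mul r3: issue@2 deps=(0,None) exec_start@3 write@6
I2 mul r1: issue@3 deps=(None,0) exec_start@3 write@4
I3 add r3: issue@4 deps=(None,None) exec_start@4 write@5
I4 mul r3: issue@5 deps=(None,None) exec_start@5 write@8
I5 mul r2: issue@6 deps=(2,None) exec_start@6 write@8
I6 mul r3: issue@7 deps=(5,None) exec_start@8 write@9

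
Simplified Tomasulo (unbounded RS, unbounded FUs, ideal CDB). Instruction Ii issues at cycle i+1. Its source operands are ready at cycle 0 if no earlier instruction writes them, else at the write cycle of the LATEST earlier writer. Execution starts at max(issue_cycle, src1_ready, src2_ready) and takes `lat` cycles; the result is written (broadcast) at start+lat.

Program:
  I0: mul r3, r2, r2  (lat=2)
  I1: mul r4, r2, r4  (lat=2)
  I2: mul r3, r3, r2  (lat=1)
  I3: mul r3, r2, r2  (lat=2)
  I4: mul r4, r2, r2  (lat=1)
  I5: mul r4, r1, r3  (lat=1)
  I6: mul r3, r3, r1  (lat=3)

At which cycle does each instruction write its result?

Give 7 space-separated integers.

I0 mul r3: issue@1 deps=(None,None) exec_start@1 write@3
I1 mul r4: issue@2 deps=(None,None) exec_start@2 write@4
I2 mul r3: issue@3 deps=(0,None) exec_start@3 write@4
I3 mul r3: issue@4 deps=(None,None) exec_start@4 write@6
I4 mul r4: issue@5 deps=(None,None) exec_start@5 write@6
I5 mul r4: issue@6 deps=(None,3) exec_start@6 write@7
I6 mul r3: issue@7 deps=(3,None) exec_start@7 write@10

Answer: 3 4 4 6 6 7 10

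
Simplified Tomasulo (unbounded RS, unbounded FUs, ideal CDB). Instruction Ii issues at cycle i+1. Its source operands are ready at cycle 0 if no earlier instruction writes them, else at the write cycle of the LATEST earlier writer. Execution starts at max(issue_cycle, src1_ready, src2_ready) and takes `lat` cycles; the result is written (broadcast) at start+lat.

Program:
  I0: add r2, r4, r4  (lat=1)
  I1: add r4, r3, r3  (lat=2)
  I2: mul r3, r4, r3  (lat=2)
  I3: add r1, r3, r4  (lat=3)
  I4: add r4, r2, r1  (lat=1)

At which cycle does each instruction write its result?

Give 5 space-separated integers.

I0 add r2: issue@1 deps=(None,None) exec_start@1 write@2
I1 add r4: issue@2 deps=(None,None) exec_start@2 write@4
I2 mul r3: issue@3 deps=(1,None) exec_start@4 write@6
I3 add r1: issue@4 deps=(2,1) exec_start@6 write@9
I4 add r4: issue@5 deps=(0,3) exec_start@9 write@10

Answer: 2 4 6 9 10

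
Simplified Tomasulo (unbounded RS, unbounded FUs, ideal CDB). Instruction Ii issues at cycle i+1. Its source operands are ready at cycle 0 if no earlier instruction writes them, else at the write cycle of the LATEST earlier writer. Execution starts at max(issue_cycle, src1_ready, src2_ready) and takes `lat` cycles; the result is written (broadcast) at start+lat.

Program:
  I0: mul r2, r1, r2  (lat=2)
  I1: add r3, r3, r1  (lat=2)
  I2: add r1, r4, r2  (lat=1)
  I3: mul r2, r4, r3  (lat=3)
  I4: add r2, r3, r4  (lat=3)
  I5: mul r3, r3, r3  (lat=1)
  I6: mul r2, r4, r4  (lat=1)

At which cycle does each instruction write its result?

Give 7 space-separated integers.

Answer: 3 4 4 7 8 7 8

Derivation:
I0 mul r2: issue@1 deps=(None,None) exec_start@1 write@3
I1 add r3: issue@2 deps=(None,None) exec_start@2 write@4
I2 add r1: issue@3 deps=(None,0) exec_start@3 write@4
I3 mul r2: issue@4 deps=(None,1) exec_start@4 write@7
I4 add r2: issue@5 deps=(1,None) exec_start@5 write@8
I5 mul r3: issue@6 deps=(1,1) exec_start@6 write@7
I6 mul r2: issue@7 deps=(None,None) exec_start@7 write@8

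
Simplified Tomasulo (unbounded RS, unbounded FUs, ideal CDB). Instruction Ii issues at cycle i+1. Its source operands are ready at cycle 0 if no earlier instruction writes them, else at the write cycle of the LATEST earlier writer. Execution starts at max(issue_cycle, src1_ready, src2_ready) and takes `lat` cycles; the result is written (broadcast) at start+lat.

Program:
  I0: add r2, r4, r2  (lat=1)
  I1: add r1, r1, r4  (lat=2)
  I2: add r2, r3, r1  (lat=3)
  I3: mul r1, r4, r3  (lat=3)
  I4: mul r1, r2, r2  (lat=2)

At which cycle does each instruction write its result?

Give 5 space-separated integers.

Answer: 2 4 7 7 9

Derivation:
I0 add r2: issue@1 deps=(None,None) exec_start@1 write@2
I1 add r1: issue@2 deps=(None,None) exec_start@2 write@4
I2 add r2: issue@3 deps=(None,1) exec_start@4 write@7
I3 mul r1: issue@4 deps=(None,None) exec_start@4 write@7
I4 mul r1: issue@5 deps=(2,2) exec_start@7 write@9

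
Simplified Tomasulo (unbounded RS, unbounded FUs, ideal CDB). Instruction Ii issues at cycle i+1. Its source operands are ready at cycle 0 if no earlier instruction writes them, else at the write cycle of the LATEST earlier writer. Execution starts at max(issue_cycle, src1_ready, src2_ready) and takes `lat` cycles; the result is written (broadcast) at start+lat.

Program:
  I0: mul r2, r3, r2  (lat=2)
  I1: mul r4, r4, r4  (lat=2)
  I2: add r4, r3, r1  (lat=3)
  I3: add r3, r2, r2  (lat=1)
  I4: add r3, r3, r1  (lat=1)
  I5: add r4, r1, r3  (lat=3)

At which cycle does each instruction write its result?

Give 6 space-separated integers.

I0 mul r2: issue@1 deps=(None,None) exec_start@1 write@3
I1 mul r4: issue@2 deps=(None,None) exec_start@2 write@4
I2 add r4: issue@3 deps=(None,None) exec_start@3 write@6
I3 add r3: issue@4 deps=(0,0) exec_start@4 write@5
I4 add r3: issue@5 deps=(3,None) exec_start@5 write@6
I5 add r4: issue@6 deps=(None,4) exec_start@6 write@9

Answer: 3 4 6 5 6 9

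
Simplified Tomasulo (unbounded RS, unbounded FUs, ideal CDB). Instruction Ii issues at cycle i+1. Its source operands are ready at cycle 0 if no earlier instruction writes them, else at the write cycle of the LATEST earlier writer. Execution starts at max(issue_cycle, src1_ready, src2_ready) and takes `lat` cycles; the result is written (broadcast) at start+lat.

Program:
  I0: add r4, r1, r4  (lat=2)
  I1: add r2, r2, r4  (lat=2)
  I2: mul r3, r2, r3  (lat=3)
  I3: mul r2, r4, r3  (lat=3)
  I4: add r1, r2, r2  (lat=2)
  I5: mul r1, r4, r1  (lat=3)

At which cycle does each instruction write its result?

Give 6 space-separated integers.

I0 add r4: issue@1 deps=(None,None) exec_start@1 write@3
I1 add r2: issue@2 deps=(None,0) exec_start@3 write@5
I2 mul r3: issue@3 deps=(1,None) exec_start@5 write@8
I3 mul r2: issue@4 deps=(0,2) exec_start@8 write@11
I4 add r1: issue@5 deps=(3,3) exec_start@11 write@13
I5 mul r1: issue@6 deps=(0,4) exec_start@13 write@16

Answer: 3 5 8 11 13 16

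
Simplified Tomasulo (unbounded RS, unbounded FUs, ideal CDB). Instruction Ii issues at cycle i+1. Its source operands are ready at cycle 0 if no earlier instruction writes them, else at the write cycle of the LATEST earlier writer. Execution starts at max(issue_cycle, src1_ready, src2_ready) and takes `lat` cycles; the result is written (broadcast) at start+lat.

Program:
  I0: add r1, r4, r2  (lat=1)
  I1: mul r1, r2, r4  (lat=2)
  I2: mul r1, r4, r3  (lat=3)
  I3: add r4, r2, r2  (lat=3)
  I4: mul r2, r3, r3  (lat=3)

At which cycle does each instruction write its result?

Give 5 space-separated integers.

I0 add r1: issue@1 deps=(None,None) exec_start@1 write@2
I1 mul r1: issue@2 deps=(None,None) exec_start@2 write@4
I2 mul r1: issue@3 deps=(None,None) exec_start@3 write@6
I3 add r4: issue@4 deps=(None,None) exec_start@4 write@7
I4 mul r2: issue@5 deps=(None,None) exec_start@5 write@8

Answer: 2 4 6 7 8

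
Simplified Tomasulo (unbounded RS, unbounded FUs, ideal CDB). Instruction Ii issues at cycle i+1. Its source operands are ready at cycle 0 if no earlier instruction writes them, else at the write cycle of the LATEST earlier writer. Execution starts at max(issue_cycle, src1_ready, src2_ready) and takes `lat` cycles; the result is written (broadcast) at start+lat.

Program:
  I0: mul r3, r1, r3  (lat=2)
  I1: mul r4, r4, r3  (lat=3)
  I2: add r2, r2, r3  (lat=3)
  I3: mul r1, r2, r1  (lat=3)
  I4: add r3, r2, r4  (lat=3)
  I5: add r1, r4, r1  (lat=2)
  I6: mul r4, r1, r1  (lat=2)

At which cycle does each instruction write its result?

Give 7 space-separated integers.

Answer: 3 6 6 9 9 11 13

Derivation:
I0 mul r3: issue@1 deps=(None,None) exec_start@1 write@3
I1 mul r4: issue@2 deps=(None,0) exec_start@3 write@6
I2 add r2: issue@3 deps=(None,0) exec_start@3 write@6
I3 mul r1: issue@4 deps=(2,None) exec_start@6 write@9
I4 add r3: issue@5 deps=(2,1) exec_start@6 write@9
I5 add r1: issue@6 deps=(1,3) exec_start@9 write@11
I6 mul r4: issue@7 deps=(5,5) exec_start@11 write@13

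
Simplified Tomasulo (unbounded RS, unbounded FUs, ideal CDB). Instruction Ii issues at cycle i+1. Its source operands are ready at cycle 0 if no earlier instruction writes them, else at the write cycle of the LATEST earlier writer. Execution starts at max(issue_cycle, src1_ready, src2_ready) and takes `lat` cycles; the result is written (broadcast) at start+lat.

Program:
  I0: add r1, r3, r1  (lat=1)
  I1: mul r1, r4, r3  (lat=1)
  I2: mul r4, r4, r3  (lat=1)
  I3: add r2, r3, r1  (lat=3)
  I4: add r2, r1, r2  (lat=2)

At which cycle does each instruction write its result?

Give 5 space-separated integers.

Answer: 2 3 4 7 9

Derivation:
I0 add r1: issue@1 deps=(None,None) exec_start@1 write@2
I1 mul r1: issue@2 deps=(None,None) exec_start@2 write@3
I2 mul r4: issue@3 deps=(None,None) exec_start@3 write@4
I3 add r2: issue@4 deps=(None,1) exec_start@4 write@7
I4 add r2: issue@5 deps=(1,3) exec_start@7 write@9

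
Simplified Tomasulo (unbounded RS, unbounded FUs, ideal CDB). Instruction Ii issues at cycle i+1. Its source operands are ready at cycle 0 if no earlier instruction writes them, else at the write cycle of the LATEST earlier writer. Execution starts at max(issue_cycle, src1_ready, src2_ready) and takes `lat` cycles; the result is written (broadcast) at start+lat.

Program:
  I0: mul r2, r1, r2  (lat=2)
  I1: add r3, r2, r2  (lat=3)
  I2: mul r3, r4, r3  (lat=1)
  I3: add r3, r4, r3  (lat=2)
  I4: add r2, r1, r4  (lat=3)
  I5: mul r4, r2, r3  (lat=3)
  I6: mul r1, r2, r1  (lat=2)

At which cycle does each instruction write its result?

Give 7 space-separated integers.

I0 mul r2: issue@1 deps=(None,None) exec_start@1 write@3
I1 add r3: issue@2 deps=(0,0) exec_start@3 write@6
I2 mul r3: issue@3 deps=(None,1) exec_start@6 write@7
I3 add r3: issue@4 deps=(None,2) exec_start@7 write@9
I4 add r2: issue@5 deps=(None,None) exec_start@5 write@8
I5 mul r4: issue@6 deps=(4,3) exec_start@9 write@12
I6 mul r1: issue@7 deps=(4,None) exec_start@8 write@10

Answer: 3 6 7 9 8 12 10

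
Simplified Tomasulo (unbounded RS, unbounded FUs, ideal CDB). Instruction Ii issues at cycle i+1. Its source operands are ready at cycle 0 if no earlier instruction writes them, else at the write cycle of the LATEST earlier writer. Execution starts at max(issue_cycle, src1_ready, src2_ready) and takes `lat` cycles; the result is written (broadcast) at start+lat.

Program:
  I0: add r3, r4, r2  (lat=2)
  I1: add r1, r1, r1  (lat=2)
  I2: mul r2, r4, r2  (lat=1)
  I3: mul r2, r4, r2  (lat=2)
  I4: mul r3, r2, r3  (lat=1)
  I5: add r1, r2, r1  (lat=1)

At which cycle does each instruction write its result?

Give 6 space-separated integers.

Answer: 3 4 4 6 7 7

Derivation:
I0 add r3: issue@1 deps=(None,None) exec_start@1 write@3
I1 add r1: issue@2 deps=(None,None) exec_start@2 write@4
I2 mul r2: issue@3 deps=(None,None) exec_start@3 write@4
I3 mul r2: issue@4 deps=(None,2) exec_start@4 write@6
I4 mul r3: issue@5 deps=(3,0) exec_start@6 write@7
I5 add r1: issue@6 deps=(3,1) exec_start@6 write@7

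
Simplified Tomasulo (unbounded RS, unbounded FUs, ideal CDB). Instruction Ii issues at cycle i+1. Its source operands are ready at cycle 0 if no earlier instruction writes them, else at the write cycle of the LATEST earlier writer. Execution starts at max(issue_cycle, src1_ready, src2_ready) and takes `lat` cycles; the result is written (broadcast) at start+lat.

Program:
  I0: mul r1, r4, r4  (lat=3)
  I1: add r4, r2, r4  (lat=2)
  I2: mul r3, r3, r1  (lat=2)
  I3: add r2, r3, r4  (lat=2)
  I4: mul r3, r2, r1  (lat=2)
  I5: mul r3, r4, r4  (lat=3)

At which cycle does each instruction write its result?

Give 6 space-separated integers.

I0 mul r1: issue@1 deps=(None,None) exec_start@1 write@4
I1 add r4: issue@2 deps=(None,None) exec_start@2 write@4
I2 mul r3: issue@3 deps=(None,0) exec_start@4 write@6
I3 add r2: issue@4 deps=(2,1) exec_start@6 write@8
I4 mul r3: issue@5 deps=(3,0) exec_start@8 write@10
I5 mul r3: issue@6 deps=(1,1) exec_start@6 write@9

Answer: 4 4 6 8 10 9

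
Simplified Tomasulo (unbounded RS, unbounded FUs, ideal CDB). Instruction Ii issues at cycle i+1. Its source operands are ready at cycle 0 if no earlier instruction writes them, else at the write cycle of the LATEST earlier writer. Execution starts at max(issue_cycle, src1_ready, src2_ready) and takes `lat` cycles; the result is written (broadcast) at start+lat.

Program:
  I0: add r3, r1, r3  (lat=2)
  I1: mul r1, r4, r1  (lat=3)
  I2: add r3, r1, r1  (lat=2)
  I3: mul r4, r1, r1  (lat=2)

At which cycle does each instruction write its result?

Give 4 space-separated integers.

I0 add r3: issue@1 deps=(None,None) exec_start@1 write@3
I1 mul r1: issue@2 deps=(None,None) exec_start@2 write@5
I2 add r3: issue@3 deps=(1,1) exec_start@5 write@7
I3 mul r4: issue@4 deps=(1,1) exec_start@5 write@7

Answer: 3 5 7 7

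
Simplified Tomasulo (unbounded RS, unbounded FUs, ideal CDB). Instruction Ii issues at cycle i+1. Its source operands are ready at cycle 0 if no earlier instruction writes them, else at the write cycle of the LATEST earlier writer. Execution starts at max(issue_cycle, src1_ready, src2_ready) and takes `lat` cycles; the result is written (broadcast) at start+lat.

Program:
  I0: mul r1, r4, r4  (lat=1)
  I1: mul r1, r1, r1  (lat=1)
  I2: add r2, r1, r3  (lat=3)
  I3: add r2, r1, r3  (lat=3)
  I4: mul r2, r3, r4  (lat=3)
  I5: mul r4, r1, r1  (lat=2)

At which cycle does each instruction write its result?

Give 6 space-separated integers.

I0 mul r1: issue@1 deps=(None,None) exec_start@1 write@2
I1 mul r1: issue@2 deps=(0,0) exec_start@2 write@3
I2 add r2: issue@3 deps=(1,None) exec_start@3 write@6
I3 add r2: issue@4 deps=(1,None) exec_start@4 write@7
I4 mul r2: issue@5 deps=(None,None) exec_start@5 write@8
I5 mul r4: issue@6 deps=(1,1) exec_start@6 write@8

Answer: 2 3 6 7 8 8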